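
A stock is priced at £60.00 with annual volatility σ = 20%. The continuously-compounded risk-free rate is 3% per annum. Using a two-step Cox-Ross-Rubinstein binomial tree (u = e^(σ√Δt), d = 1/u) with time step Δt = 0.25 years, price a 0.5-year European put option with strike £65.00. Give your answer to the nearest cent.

£6.18

CRR parameters: u = e^(σ√Δt) = e^(0.2·√0.25) = 1.1052, d = 1/u = 0.9048
Per-period rate: rΔt = 0.03·0.25 = 0.0075, so R = e^0.0075 = 1.0075
Risk-neutral probability p = (e^0.0075 − 0.9048)/(1.1052 − 0.9048) = 0.1027/0.2003 = 0.5126
Terminal stock prices: S_uu = 73.28, S_ud = 60, S_dd = 49.12
Terminal payoffs (K − S): max(-8.284, 0) = 0, max(5, 0) = 5, max(15.88, 0) = 15.88
Node u (S = 66.31): V_u = e^(−0.0075)·[0.5126·0.0000 + 0.4874·5.0000] = 2.4188
Node d (S = 54.29): V_d = e^(−0.0075)·[0.5126·5.0000 + 0.4874·15.8762] = 10.2241
Node 0 (S = 60): V_0 = e^(−0.0075)·[0.5126·2.4188 + 0.4874·10.2241] = 6.1766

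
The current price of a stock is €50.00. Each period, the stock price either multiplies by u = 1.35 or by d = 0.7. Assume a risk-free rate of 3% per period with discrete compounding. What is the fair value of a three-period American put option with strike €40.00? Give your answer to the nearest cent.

€5.10

Risk-neutral probability p = (1 + 0.03 − 0.7)/(1.35 − 0.7) = 0.3300/0.6500 = 0.5077
Terminal stock prices: S_uuu = 123, S_uud = 63.79, S_udd = 33.07, S_ddd = 17.15
Terminal payoffs (K − S): max(-83.02, 0) = 0, max(-23.79, 0) = 0, max(6.925, 0) = 6.925, max(22.85, 0) = 22.85
Node uu (S = 91.13): continuation = 1/1.03·[0.5077·0.0000 + 0.4923·0.0000] = 0.0000; exercise value = 0.0000 ≤ continuation, so V_uu = 0.0000
Node ud (S = 47.25): continuation = 1/1.03·[0.5077·0.0000 + 0.4923·6.9250] = 3.3099; exercise value = 0.0000 ≤ continuation, so V_ud = 3.3099
Node dd (S = 24.5): continuation = 1/1.03·[0.5077·6.9250 + 0.4923·22.8500] = 14.3350; exercise value = 15.5000 > continuation, so V_dd = 15.5000 (exercise)
Node u (S = 67.5): continuation = 1/1.03·[0.5077·0.0000 + 0.4923·3.3099] = 1.5820; exercise value = 0.0000 ≤ continuation, so V_u = 1.5820
Node d (S = 35): continuation = 1/1.03·[0.5077·3.3099 + 0.4923·15.5000] = 9.0400; exercise value = 5.0000 ≤ continuation, so V_d = 9.0400
Node 0 (S = 50): continuation = 1/1.03·[0.5077·1.5820 + 0.4923·9.0400] = 5.1006; exercise value = 0.0000 ≤ continuation, so V_0 = 5.1006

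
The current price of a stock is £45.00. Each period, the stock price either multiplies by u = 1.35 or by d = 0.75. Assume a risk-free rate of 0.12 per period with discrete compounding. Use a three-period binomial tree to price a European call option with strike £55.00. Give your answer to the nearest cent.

£11.33

Risk-neutral probability p = (1 + 0.12 − 0.75)/(1.35 − 0.75) = 0.3700/0.6000 = 0.6167
Terminal stock prices: S_uuu = 110.7, S_uud = 61.51, S_udd = 34.17, S_ddd = 18.98
Terminal payoffs (S − K): max(55.72, 0) = 55.72, max(6.509, 0) = 6.509, max(-20.83, 0) = 0, max(-36.02, 0) = 0
Node uu (S = 82.01): V_uu = 1/1.12·[0.6167·55.7169 + 0.3833·6.5094] = 32.9054
Node ud (S = 45.56): V_ud = 1/1.12·[0.6167·6.5094 + 0.3833·0.0000] = 3.5840
Node dd (S = 25.31): V_dd = 1/1.12·[0.6167·0.0000 + 0.3833·0.0000] = 0.0000
Node u (S = 60.75): V_u = 1/1.12·[0.6167·32.9054 + 0.3833·3.5840] = 19.3442
Node d (S = 33.75): V_d = 1/1.12·[0.6167·3.5840 + 0.3833·0.0000] = 1.9734
Node 0 (S = 45): V_0 = 1/1.12·[0.6167·19.3442 + 0.3833·1.9734] = 11.3262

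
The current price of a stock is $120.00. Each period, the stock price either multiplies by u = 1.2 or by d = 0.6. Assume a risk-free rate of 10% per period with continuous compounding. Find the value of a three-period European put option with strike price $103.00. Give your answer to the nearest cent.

$2.62

Risk-neutral probability p = (e^0.1 − 0.6)/(1.2 − 0.6) = 0.5052/0.6000 = 0.8420
Terminal stock prices: S_uuu = 207.4, S_uud = 103.7, S_udd = 51.84, S_ddd = 25.92
Terminal payoffs (K − S): max(-104.4, 0) = 0, max(-0.68, 0) = 0, max(51.16, 0) = 51.16, max(77.08, 0) = 77.08
Node uu (S = 172.8): V_uu = e^(−0.1)·[0.8420·0.0000 + 0.1580·0.0000] = 0.0000
Node ud (S = 86.4): V_ud = e^(−0.1)·[0.8420·0.0000 + 0.1580·51.1600] = 7.3163
Node dd (S = 43.2): V_dd = e^(−0.1)·[0.8420·51.1600 + 0.1580·77.0800] = 49.9983
Node u (S = 144): V_u = e^(−0.1)·[0.8420·0.0000 + 0.1580·7.3163] = 1.0463
Node d (S = 72): V_d = e^(−0.1)·[0.8420·7.3163 + 0.1580·49.9983] = 12.7239
Node 0 (S = 120): V_0 = e^(−0.1)·[0.8420·1.0463 + 0.1580·12.7239] = 2.6167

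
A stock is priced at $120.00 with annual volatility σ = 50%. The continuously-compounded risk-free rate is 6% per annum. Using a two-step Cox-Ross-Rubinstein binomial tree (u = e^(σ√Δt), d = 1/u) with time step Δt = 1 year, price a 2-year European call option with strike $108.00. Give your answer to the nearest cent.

$42.17

CRR parameters: u = e^(σ√Δt) = e^(0.5·√1) = 1.6487, d = 1/u = 0.6065
Per-period rate: rΔt = 0.06·1 = 0.06, so R = e^0.06 = 1.0618
Risk-neutral probability p = (e^0.06 − 0.6065)/(1.6487 − 0.6065) = 0.4553/1.0422 = 0.4369
Terminal stock prices: S_uu = 326.2, S_ud = 120, S_dd = 44.15
Terminal payoffs (S − K): max(218.2, 0) = 218.2, max(12, 0) = 12, max(-63.85, 0) = 0
Node u (S = 197.8): V_u = e^(−0.06)·[0.4369·218.1938 + 0.5631·12.0000] = 96.1360
Node d (S = 72.78): V_d = e^(−0.06)·[0.4369·12.0000 + 0.5631·0.0000] = 4.9372
Node 0 (S = 120): V_0 = e^(−0.06)·[0.4369·96.1360 + 0.5631·4.9372] = 42.1718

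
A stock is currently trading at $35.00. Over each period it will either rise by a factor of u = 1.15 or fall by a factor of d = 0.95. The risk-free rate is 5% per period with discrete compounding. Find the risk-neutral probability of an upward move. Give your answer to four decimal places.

Risk-neutral probability p = (1 + 0.05 − 0.95)/(1.15 − 0.95) = 0.1000/0.2000 = 0.5000

p = 0.5000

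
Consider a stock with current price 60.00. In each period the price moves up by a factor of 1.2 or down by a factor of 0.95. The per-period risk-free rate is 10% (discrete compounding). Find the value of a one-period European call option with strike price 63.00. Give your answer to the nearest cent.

Risk-neutral probability p = (1 + 0.1 − 0.95)/(1.2 − 0.95) = 0.1500/0.2500 = 0.6000
Terminal stock prices: S_u = 72, S_d = 57
Terminal payoffs (S − K): max(9, 0) = 9, max(-6, 0) = 0
Node 0 (S = 60): V_0 = 1/1.1·[0.6000·9.0000 + 0.4000·0.0000] = 4.9091

4.91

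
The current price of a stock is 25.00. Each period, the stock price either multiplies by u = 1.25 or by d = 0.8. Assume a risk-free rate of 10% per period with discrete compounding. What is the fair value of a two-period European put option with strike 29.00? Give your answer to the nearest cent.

2.66

Risk-neutral probability p = (1 + 0.1 − 0.8)/(1.25 − 0.8) = 0.3000/0.4500 = 0.6667
Terminal stock prices: S_uu = 39.06, S_ud = 25, S_dd = 16
Terminal payoffs (K − S): max(-10.06, 0) = 0, max(4, 0) = 4, max(13, 0) = 13
Node u (S = 31.25): V_u = 1/1.1·[0.6667·0.0000 + 0.3333·4.0000] = 1.2121
Node d (S = 20): V_d = 1/1.1·[0.6667·4.0000 + 0.3333·13.0000] = 6.3636
Node 0 (S = 25): V_0 = 1/1.1·[0.6667·1.2121 + 0.3333·6.3636] = 2.6630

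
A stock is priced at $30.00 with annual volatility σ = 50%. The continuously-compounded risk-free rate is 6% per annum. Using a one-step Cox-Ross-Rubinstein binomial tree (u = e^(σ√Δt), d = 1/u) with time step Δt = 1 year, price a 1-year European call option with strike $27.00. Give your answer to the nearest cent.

CRR parameters: u = e^(σ√Δt) = e^(0.5·√1) = 1.6487, d = 1/u = 0.6065
Per-period rate: rΔt = 0.06·1 = 0.06, so R = e^0.06 = 1.0618
Risk-neutral probability p = (e^0.06 − 0.6065)/(1.6487 − 0.6065) = 0.4553/1.0422 = 0.4369
Terminal stock prices: S_u = 49.46, S_d = 18.2
Terminal payoffs (S − K): max(22.46, 0) = 22.46, max(-8.804, 0) = 0
Node 0 (S = 30): V_0 = e^(−0.06)·[0.4369·22.4616 + 0.5631·0.0000] = 9.2414

$9.24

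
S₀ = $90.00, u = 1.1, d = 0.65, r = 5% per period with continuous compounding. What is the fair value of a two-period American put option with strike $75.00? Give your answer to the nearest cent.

$2.63

Risk-neutral probability p = (e^0.05 − 0.65)/(1.1 − 0.65) = 0.4013/0.4500 = 0.8917
Terminal stock prices: S_uu = 108.9, S_ud = 64.35, S_dd = 38.03
Terminal payoffs (K − S): max(-33.9, 0) = 0, max(10.65, 0) = 10.65, max(36.97, 0) = 36.97
Node u (S = 99): continuation = e^(−0.05)·[0.8917·0.0000 + 0.1083·10.6500] = 1.0970; exercise value = 0.0000 ≤ continuation, so V_u = 1.0970
Node d (S = 58.5): continuation = e^(−0.05)·[0.8917·10.6500 + 0.1083·36.9750] = 12.8422; exercise value = 16.5000 > continuation, so V_d = 16.5000 (exercise)
Node 0 (S = 90): continuation = e^(−0.05)·[0.8917·1.0970 + 0.1083·16.5000] = 2.6301; exercise value = 0.0000 ≤ continuation, so V_0 = 2.6301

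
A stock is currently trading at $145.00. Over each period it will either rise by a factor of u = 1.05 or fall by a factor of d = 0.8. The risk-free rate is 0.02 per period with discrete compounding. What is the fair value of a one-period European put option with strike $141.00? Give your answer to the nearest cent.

$2.94

Risk-neutral probability p = (1 + 0.02 − 0.8)/(1.05 − 0.8) = 0.2200/0.2500 = 0.8800
Terminal stock prices: S_u = 152.2, S_d = 116
Terminal payoffs (K − S): max(-11.25, 0) = 0, max(25, 0) = 25
Node 0 (S = 145): V_0 = 1/1.02·[0.8800·0.0000 + 0.1200·25.0000] = 2.9412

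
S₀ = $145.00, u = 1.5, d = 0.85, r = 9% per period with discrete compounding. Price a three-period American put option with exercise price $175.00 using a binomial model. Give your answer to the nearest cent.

$31.97

Risk-neutral probability p = (1 + 0.09 − 0.85)/(1.5 − 0.85) = 0.2400/0.6500 = 0.3692
Terminal stock prices: S_uuu = 489.4, S_uud = 277.3, S_udd = 157.1, S_ddd = 89.05
Terminal payoffs (K − S): max(-314.4, 0) = 0, max(-102.3, 0) = 0, max(17.86, 0) = 17.86, max(85.95, 0) = 85.95
Node uu (S = 326.2): continuation = 1/1.09·[0.3692·0.0000 + 0.6308·0.0000] = 0.0000; exercise value = 0.0000 ≤ continuation, so V_uu = 0.0000
Node ud (S = 184.9): continuation = 1/1.09·[0.3692·0.0000 + 0.6308·17.8563] = 10.3332; exercise value = 0.0000 ≤ continuation, so V_ud = 10.3332
Node dd (S = 104.8): continuation = 1/1.09·[0.3692·17.8563 + 0.6308·85.9519] = 55.7880; exercise value = 70.2375 > continuation, so V_dd = 70.2375 (exercise)
Node u (S = 217.5): continuation = 1/1.09·[0.3692·0.0000 + 0.6308·10.3332] = 5.9797; exercise value = 0.0000 ≤ continuation, so V_u = 5.9797
Node d (S = 123.2): continuation = 1/1.09·[0.3692·10.3332 + 0.6308·70.2375] = 44.1459; exercise value = 51.7500 > continuation, so V_d = 51.7500 (exercise)
Node 0 (S = 145): continuation = 1/1.09·[0.3692·5.9797 + 0.6308·51.7500] = 31.9727; exercise value = 30.0000 ≤ continuation, so V_0 = 31.9727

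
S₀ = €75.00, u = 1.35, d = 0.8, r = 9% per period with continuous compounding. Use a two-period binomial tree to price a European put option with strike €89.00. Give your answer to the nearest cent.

€10.73

Risk-neutral probability p = (e^0.09 − 0.8)/(1.35 − 0.8) = 0.2942/0.5500 = 0.5349
Terminal stock prices: S_uu = 136.7, S_ud = 81, S_dd = 48
Terminal payoffs (K − S): max(-47.69, 0) = 0, max(8, 0) = 8, max(41, 0) = 41
Node u (S = 101.2): V_u = e^(−0.09)·[0.5349·0.0000 + 0.4651·8.0000] = 3.4008
Node d (S = 60): V_d = e^(−0.09)·[0.5349·8.0000 + 0.4651·41.0000] = 21.3399
Node 0 (S = 75): V_0 = e^(−0.09)·[0.5349·3.4008 + 0.4651·21.3399] = 10.7341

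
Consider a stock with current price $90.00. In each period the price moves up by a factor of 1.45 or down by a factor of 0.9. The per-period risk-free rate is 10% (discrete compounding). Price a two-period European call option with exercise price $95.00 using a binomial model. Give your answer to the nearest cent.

$18.88

Risk-neutral probability p = (1 + 0.1 − 0.9)/(1.45 − 0.9) = 0.2000/0.5500 = 0.3636
Terminal stock prices: S_uu = 189.2, S_ud = 117.5, S_dd = 72.9
Terminal payoffs (S − K): max(94.22, 0) = 94.22, max(22.45, 0) = 22.45, max(-22.1, 0) = 0
Node u (S = 130.5): V_u = 1/1.1·[0.3636·94.2250 + 0.6364·22.4500] = 44.1364
Node d (S = 81): V_d = 1/1.1·[0.3636·22.4500 + 0.6364·0.0000] = 7.4215
Node 0 (S = 90): V_0 = 1/1.1·[0.3636·44.1364 + 0.6364·7.4215] = 18.8840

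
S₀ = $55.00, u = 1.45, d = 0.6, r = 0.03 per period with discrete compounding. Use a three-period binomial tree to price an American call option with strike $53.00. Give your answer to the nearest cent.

Risk-neutral probability p = (1 + 0.03 − 0.6)/(1.45 − 0.6) = 0.4300/0.8500 = 0.5059
Terminal stock prices: S_uuu = 167.7, S_uud = 69.38, S_udd = 28.71, S_ddd = 11.88
Terminal payoffs (S − K): max(114.7, 0) = 114.7, max(16.38, 0) = 16.38, max(-24.29, 0) = 0, max(-41.12, 0) = 0
Node uu (S = 115.6): continuation = 1/1.03·[0.5059·114.6744 + 0.4941·16.3825] = 64.1812; exercise value = 62.6375 ≤ continuation, so V_uu = 64.1812
Node ud (S = 47.85): continuation = 1/1.03·[0.5059·16.3825 + 0.4941·0.0000] = 8.0462; exercise value = 0.0000 ≤ continuation, so V_ud = 8.0462
Node dd (S = 19.8): continuation = 1/1.03·[0.5059·0.0000 + 0.4941·0.0000] = 0.0000; exercise value = 0.0000 ≤ continuation, so V_dd = 0.0000
Node u (S = 79.75): continuation = 1/1.03·[0.5059·64.1812 + 0.4941·8.0462] = 35.3824; exercise value = 26.7500 ≤ continuation, so V_u = 35.3824
Node d (S = 33): continuation = 1/1.03·[0.5059·8.0462 + 0.4941·0.0000] = 3.9519; exercise value = 0.0000 ≤ continuation, so V_d = 3.9519
Node 0 (S = 55): continuation = 1/1.03·[0.5059·35.3824 + 0.4941·3.9519] = 19.2738; exercise value = 2.0000 ≤ continuation, so V_0 = 19.2738

$19.27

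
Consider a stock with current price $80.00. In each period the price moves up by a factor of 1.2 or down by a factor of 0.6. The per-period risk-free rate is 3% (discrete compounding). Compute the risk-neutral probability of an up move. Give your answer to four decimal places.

p = 0.7167

Risk-neutral probability p = (1 + 0.03 − 0.6)/(1.2 − 0.6) = 0.4300/0.6000 = 0.7167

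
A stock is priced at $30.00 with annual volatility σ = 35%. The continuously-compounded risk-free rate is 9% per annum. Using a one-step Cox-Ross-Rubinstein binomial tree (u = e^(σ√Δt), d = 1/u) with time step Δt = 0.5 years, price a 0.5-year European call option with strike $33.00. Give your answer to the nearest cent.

CRR parameters: u = e^(σ√Δt) = e^(0.35·√0.5) = 1.2808, d = 1/u = 0.7808
Per-period rate: rΔt = 0.09·0.5 = 0.045, so R = e^0.045 = 1.0460
Risk-neutral probability p = (e^0.045 − 0.7808)/(1.2808 − 0.7808) = 0.2653/0.5000 = 0.5305
Terminal stock prices: S_u = 38.42, S_d = 23.42
Terminal payoffs (S − K): max(5.424, 0) = 5.424, max(-9.577, 0) = 0
Node 0 (S = 30): V_0 = e^(−0.045)·[0.5305·5.4241 + 0.4695·0.0000] = 2.7508

$2.75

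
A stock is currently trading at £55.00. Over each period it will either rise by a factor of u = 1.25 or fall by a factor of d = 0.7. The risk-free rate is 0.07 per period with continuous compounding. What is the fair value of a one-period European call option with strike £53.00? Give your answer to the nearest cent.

£9.95

Risk-neutral probability p = (e^0.07 − 0.7)/(1.25 − 0.7) = 0.3725/0.5500 = 0.6773
Terminal stock prices: S_u = 68.75, S_d = 38.5
Terminal payoffs (S − K): max(15.75, 0) = 15.75, max(-14.5, 0) = 0
Node 0 (S = 55): V_0 = e^(−0.07)·[0.6773·15.7500 + 0.3227·0.0000] = 9.9461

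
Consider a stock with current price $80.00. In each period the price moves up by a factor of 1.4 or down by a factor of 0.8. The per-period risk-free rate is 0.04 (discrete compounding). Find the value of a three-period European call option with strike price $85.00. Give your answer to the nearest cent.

Risk-neutral probability p = (1 + 0.04 − 0.8)/(1.4 − 0.8) = 0.2400/0.6000 = 0.4000
Terminal stock prices: S_uuu = 219.5, S_uud = 125.4, S_udd = 71.68, S_ddd = 40.96
Terminal payoffs (S − K): max(134.5, 0) = 134.5, max(40.44, 0) = 40.44, max(-13.32, 0) = 0, max(-44.04, 0) = 0
Node uu (S = 156.8): V_uu = 1/1.04·[0.4000·134.5200 + 0.6000·40.4400] = 75.0692
Node ud (S = 89.6): V_ud = 1/1.04·[0.4000·40.4400 + 0.6000·0.0000] = 15.5538
Node dd (S = 51.2): V_dd = 1/1.04·[0.4000·0.0000 + 0.6000·0.0000] = 0.0000
Node u (S = 112): V_u = 1/1.04·[0.4000·75.0692 + 0.6000·15.5538] = 37.8462
Node d (S = 64): V_d = 1/1.04·[0.4000·15.5538 + 0.6000·0.0000] = 5.9822
Node 0 (S = 80): V_0 = 1/1.04·[0.4000·37.8462 + 0.6000·5.9822] = 18.0075

$18.01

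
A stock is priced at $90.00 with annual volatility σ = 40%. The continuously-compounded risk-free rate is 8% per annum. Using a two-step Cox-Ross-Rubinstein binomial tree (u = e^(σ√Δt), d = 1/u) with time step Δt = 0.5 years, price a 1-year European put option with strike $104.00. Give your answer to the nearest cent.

$18.62

CRR parameters: u = e^(σ√Δt) = e^(0.4·√0.5) = 1.3269, d = 1/u = 0.7536
Per-period rate: rΔt = 0.08·0.5 = 0.04, so R = e^0.04 = 1.0408
Risk-neutral probability p = (e^0.04 − 0.7536)/(1.3269 − 0.7536) = 0.2872/0.5733 = 0.5009
Terminal stock prices: S_uu = 158.5, S_ud = 90, S_dd = 51.12
Terminal payoffs (K − S): max(-54.46, 0) = 0, max(14, 0) = 14, max(52.88, 0) = 52.88
Node u (S = 119.4): V_u = e^(−0.04)·[0.5009·0.0000 + 0.4991·14.0000] = 6.7128
Node d (S = 67.83): V_d = e^(−0.04)·[0.5009·14.0000 + 0.4991·52.8826] = 32.0947
Node 0 (S = 90): V_0 = e^(−0.04)·[0.5009·6.7128 + 0.4991·32.0947] = 18.6198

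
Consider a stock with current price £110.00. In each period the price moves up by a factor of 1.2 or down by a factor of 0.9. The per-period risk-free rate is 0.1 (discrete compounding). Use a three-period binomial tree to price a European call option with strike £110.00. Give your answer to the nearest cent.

£28.70

Risk-neutral probability p = (1 + 0.1 − 0.9)/(1.2 − 0.9) = 0.2000/0.3000 = 0.6667
Terminal stock prices: S_uuu = 190.1, S_uud = 142.6, S_udd = 106.9, S_ddd = 80.19
Terminal payoffs (S − K): max(80.08, 0) = 80.08, max(32.56, 0) = 32.56, max(-3.08, 0) = 0, max(-29.81, 0) = 0
Node uu (S = 158.4): V_uu = 1/1.1·[0.6667·80.0800 + 0.3333·32.5600] = 58.4000
Node ud (S = 118.8): V_ud = 1/1.1·[0.6667·32.5600 + 0.3333·0.0000] = 19.7333
Node dd (S = 89.1): V_dd = 1/1.1·[0.6667·0.0000 + 0.3333·0.0000] = 0.0000
Node u (S = 132): V_u = 1/1.1·[0.6667·58.4000 + 0.3333·19.7333] = 41.3737
Node d (S = 99): V_d = 1/1.1·[0.6667·19.7333 + 0.3333·0.0000] = 11.9596
Node 0 (S = 110): V_0 = 1/1.1·[0.6667·41.3737 + 0.3333·11.9596] = 28.6991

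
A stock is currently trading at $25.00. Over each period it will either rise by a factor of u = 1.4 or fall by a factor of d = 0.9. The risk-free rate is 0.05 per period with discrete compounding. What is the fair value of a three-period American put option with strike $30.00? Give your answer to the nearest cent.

$5.21

Risk-neutral probability p = (1 + 0.05 − 0.9)/(1.4 − 0.9) = 0.1500/0.5000 = 0.3000
Terminal stock prices: S_uuu = 68.6, S_uud = 44.1, S_udd = 28.35, S_ddd = 18.23
Terminal payoffs (K − S): max(-38.6, 0) = 0, max(-14.1, 0) = 0, max(1.65, 0) = 1.65, max(11.77, 0) = 11.77
Node uu (S = 49): continuation = 1/1.05·[0.3000·0.0000 + 0.7000·0.0000] = 0.0000; exercise value = 0.0000 ≤ continuation, so V_uu = 0.0000
Node ud (S = 31.5): continuation = 1/1.05·[0.3000·0.0000 + 0.7000·1.6500] = 1.1000; exercise value = 0.0000 ≤ continuation, so V_ud = 1.1000
Node dd (S = 20.25): continuation = 1/1.05·[0.3000·1.6500 + 0.7000·11.7750] = 8.3214; exercise value = 9.7500 > continuation, so V_dd = 9.7500 (exercise)
Node u (S = 35): continuation = 1/1.05·[0.3000·0.0000 + 0.7000·1.1000] = 0.7333; exercise value = 0.0000 ≤ continuation, so V_u = 0.7333
Node d (S = 22.5): continuation = 1/1.05·[0.3000·1.1000 + 0.7000·9.7500] = 6.8143; exercise value = 7.5000 > continuation, so V_d = 7.5000 (exercise)
Node 0 (S = 25): continuation = 1/1.05·[0.3000·0.7333 + 0.7000·7.5000] = 5.2095; exercise value = 5.0000 ≤ continuation, so V_0 = 5.2095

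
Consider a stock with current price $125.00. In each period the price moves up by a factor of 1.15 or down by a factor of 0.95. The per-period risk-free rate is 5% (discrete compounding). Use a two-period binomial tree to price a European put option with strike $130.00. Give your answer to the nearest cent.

Risk-neutral probability p = (1 + 0.05 − 0.95)/(1.15 − 0.95) = 0.1000/0.2000 = 0.5000
Terminal stock prices: S_uu = 165.3, S_ud = 136.6, S_dd = 112.8
Terminal payoffs (K − S): max(-35.31, 0) = 0, max(-6.562, 0) = 0, max(17.19, 0) = 17.19
Node u (S = 143.8): V_u = 1/1.05·[0.5000·0.0000 + 0.5000·0.0000] = 0.0000
Node d (S = 118.8): V_d = 1/1.05·[0.5000·0.0000 + 0.5000·17.1875] = 8.1845
Node 0 (S = 125): V_0 = 1/1.05·[0.5000·0.0000 + 0.5000·8.1845] = 3.8974

$3.90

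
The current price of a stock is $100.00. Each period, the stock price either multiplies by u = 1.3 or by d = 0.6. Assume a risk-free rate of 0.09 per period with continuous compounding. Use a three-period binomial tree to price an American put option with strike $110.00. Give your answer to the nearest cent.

Risk-neutral probability p = (e^0.09 − 0.6)/(1.3 − 0.6) = 0.4942/0.7000 = 0.7060
Terminal stock prices: S_uuu = 219.7, S_uud = 101.4, S_udd = 46.8, S_ddd = 21.6
Terminal payoffs (K − S): max(-109.7, 0) = 0, max(8.6, 0) = 8.6, max(63.2, 0) = 63.2, max(88.4, 0) = 88.4
Node uu (S = 169): continuation = e^(−0.09)·[0.7060·0.0000 + 0.2940·8.6000] = 2.3111; exercise value = 0.0000 ≤ continuation, so V_uu = 2.3111
Node ud (S = 78): continuation = e^(−0.09)·[0.7060·8.6000 + 0.2940·63.2000] = 22.5324; exercise value = 32.0000 > continuation, so V_ud = 32.0000 (exercise)
Node dd (S = 36): continuation = e^(−0.09)·[0.7060·63.2000 + 0.2940·88.4000] = 64.5324; exercise value = 74.0000 > continuation, so V_dd = 74.0000 (exercise)
Node u (S = 130): continuation = e^(−0.09)·[0.7060·2.3111 + 0.2940·32.0000] = 10.0904; exercise value = 0.0000 ≤ continuation, so V_u = 10.0904
Node d (S = 60): continuation = e^(−0.09)·[0.7060·32.0000 + 0.2940·74.0000] = 40.5324; exercise value = 50.0000 > continuation, so V_d = 50.0000 (exercise)
Node 0 (S = 100): continuation = e^(−0.09)·[0.7060·10.0904 + 0.2940·50.0000] = 19.9468; exercise value = 10.0000 ≤ continuation, so V_0 = 19.9468

$19.95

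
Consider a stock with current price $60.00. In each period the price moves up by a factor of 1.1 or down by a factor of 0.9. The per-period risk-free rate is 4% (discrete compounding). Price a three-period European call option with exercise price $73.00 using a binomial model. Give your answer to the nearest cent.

$2.09

Risk-neutral probability p = (1 + 0.04 − 0.9)/(1.1 − 0.9) = 0.1400/0.2000 = 0.7000
Terminal stock prices: S_uuu = 79.86, S_uud = 65.34, S_udd = 53.46, S_ddd = 43.74
Terminal payoffs (S − K): max(6.86, 0) = 6.86, max(-7.66, 0) = 0, max(-19.54, 0) = 0, max(-29.26, 0) = 0
Node uu (S = 72.6): V_uu = 1/1.04·[0.7000·6.8600 + 0.3000·0.0000] = 4.6173
Node ud (S = 59.4): V_ud = 1/1.04·[0.7000·0.0000 + 0.3000·0.0000] = 0.0000
Node dd (S = 48.6): V_dd = 1/1.04·[0.7000·0.0000 + 0.3000·0.0000] = 0.0000
Node u (S = 66): V_u = 1/1.04·[0.7000·4.6173 + 0.3000·0.0000] = 3.1078
Node d (S = 54): V_d = 1/1.04·[0.7000·0.0000 + 0.3000·0.0000] = 0.0000
Node 0 (S = 60): V_0 = 1/1.04·[0.7000·3.1078 + 0.3000·0.0000] = 2.0918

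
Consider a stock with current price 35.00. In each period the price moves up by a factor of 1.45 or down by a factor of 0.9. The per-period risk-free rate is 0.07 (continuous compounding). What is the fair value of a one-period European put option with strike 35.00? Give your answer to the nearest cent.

2.24

Risk-neutral probability p = (e^0.07 − 0.9)/(1.45 − 0.9) = 0.1725/0.5500 = 0.3137
Terminal stock prices: S_u = 50.75, S_d = 31.5
Terminal payoffs (K − S): max(-15.75, 0) = 0, max(3.5, 0) = 3.5
Node 0 (S = 35): V_0 = e^(−0.07)·[0.3137·0.0000 + 0.6863·3.5000] = 2.2398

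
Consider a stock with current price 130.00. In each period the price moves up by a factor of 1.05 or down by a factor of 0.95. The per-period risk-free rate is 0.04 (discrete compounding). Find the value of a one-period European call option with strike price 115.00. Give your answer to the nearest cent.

Risk-neutral probability p = (1 + 0.04 − 0.95)/(1.05 − 0.95) = 0.0900/0.1000 = 0.9000
Terminal stock prices: S_u = 136.5, S_d = 123.5
Terminal payoffs (S − K): max(21.5, 0) = 21.5, max(8.5, 0) = 8.5
Node 0 (S = 130): V_0 = 1/1.04·[0.9000·21.5000 + 0.1000·8.5000] = 19.4231

19.42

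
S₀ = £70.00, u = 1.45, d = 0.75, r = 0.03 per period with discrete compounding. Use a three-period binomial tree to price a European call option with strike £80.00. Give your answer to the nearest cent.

Risk-neutral probability p = (1 + 0.03 − 0.75)/(1.45 − 0.75) = 0.2800/0.7000 = 0.4000
Terminal stock prices: S_uuu = 213.4, S_uud = 110.4, S_udd = 57.09, S_ddd = 29.53
Terminal payoffs (S − K): max(133.4, 0) = 133.4, max(30.38, 0) = 30.38, max(-22.91, 0) = 0, max(-50.47, 0) = 0
Node uu (S = 147.2): V_uu = 1/1.03·[0.4000·133.4038 + 0.6000·30.3813] = 69.5051
Node ud (S = 76.12): V_ud = 1/1.03·[0.4000·30.3813 + 0.6000·0.0000] = 11.7985
Node dd (S = 39.38): V_dd = 1/1.03·[0.4000·0.0000 + 0.6000·0.0000] = 0.0000
Node u (S = 101.5): V_u = 1/1.03·[0.4000·69.5051 + 0.6000·11.7985] = 33.8652
Node d (S = 52.5): V_d = 1/1.03·[0.4000·11.7985 + 0.6000·0.0000] = 4.5820
Node 0 (S = 70): V_0 = 1/1.03·[0.4000·33.8652 + 0.6000·4.5820] = 15.8206

£15.82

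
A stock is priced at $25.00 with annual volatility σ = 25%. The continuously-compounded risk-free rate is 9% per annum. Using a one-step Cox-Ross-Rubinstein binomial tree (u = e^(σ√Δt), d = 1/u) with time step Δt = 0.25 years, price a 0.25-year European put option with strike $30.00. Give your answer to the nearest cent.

$4.33

CRR parameters: u = e^(σ√Δt) = e^(0.25·√0.25) = 1.1331, d = 1/u = 0.8825
Per-period rate: rΔt = 0.09·0.25 = 0.0225, so R = e^0.0225 = 1.0228
Risk-neutral probability p = (e^0.0225 − 0.8825)/(1.1331 − 0.8825) = 0.1403/0.2507 = 0.5596
Terminal stock prices: S_u = 28.33, S_d = 22.06
Terminal payoffs (K − S): max(1.671, 0) = 1.671, max(7.938, 0) = 7.938
Node 0 (S = 25): V_0 = e^(−0.0225)·[0.5596·1.6713 + 0.4404·7.9376] = 4.3325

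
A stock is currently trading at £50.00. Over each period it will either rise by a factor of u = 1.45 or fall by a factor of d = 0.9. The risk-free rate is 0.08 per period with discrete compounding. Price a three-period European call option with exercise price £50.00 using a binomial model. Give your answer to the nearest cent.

£13.58

Risk-neutral probability p = (1 + 0.08 − 0.9)/(1.45 − 0.9) = 0.1800/0.5500 = 0.3273
Terminal stock prices: S_uuu = 152.4, S_uud = 94.61, S_udd = 58.73, S_ddd = 36.45
Terminal payoffs (S − K): max(102.4, 0) = 102.4, max(44.61, 0) = 44.61, max(8.725, 0) = 8.725, max(-13.55, 0) = 0
Node uu (S = 105.1): V_uu = 1/1.08·[0.3273·102.4313 + 0.6727·44.6125] = 58.8287
Node ud (S = 65.25): V_ud = 1/1.08·[0.3273·44.6125 + 0.6727·8.7250] = 18.9537
Node dd (S = 40.5): V_dd = 1/1.08·[0.3273·8.7250 + 0.6727·0.0000] = 2.6439
Node u (S = 72.5): V_u = 1/1.08·[0.3273·58.8287 + 0.6727·18.9537] = 29.6331
Node d (S = 45): V_d = 1/1.08·[0.3273·18.9537 + 0.6727·2.6439] = 7.3904
Node 0 (S = 50): V_0 = 1/1.08·[0.3273·29.6331 + 0.6727·7.3904] = 13.5832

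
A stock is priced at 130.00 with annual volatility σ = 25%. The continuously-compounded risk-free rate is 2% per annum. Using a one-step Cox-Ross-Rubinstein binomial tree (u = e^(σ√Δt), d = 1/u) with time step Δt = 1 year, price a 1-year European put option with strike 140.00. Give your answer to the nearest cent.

19.84

CRR parameters: u = e^(σ√Δt) = e^(0.25·√1) = 1.2840, d = 1/u = 0.7788
Per-period rate: rΔt = 0.02·1 = 0.02, so R = e^0.02 = 1.0202
Risk-neutral probability p = (e^0.02 − 0.7788)/(1.2840 − 0.7788) = 0.2414/0.5052 = 0.4778
Terminal stock prices: S_u = 166.9, S_d = 101.2
Terminal payoffs (K − S): max(-26.92, 0) = 0, max(38.76, 0) = 38.76
Node 0 (S = 130): V_0 = e^(−0.02)·[0.4778·0.0000 + 0.5222·38.7559] = 19.8373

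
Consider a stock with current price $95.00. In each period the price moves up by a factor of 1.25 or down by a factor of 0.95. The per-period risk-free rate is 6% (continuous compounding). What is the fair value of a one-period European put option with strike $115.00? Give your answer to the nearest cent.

Risk-neutral probability p = (e^0.06 − 0.95)/(1.25 − 0.95) = 0.1118/0.3000 = 0.3728
Terminal stock prices: S_u = 118.8, S_d = 90.25
Terminal payoffs (K − S): max(-3.75, 0) = 0, max(24.75, 0) = 24.75
Node 0 (S = 95): V_0 = e^(−0.06)·[0.3728·0.0000 + 0.6272·24.7500] = 14.6195

$14.62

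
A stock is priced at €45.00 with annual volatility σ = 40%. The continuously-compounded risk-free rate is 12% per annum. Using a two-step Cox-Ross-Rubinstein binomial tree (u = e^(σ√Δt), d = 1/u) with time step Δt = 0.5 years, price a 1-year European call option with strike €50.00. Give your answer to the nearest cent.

€7.49

CRR parameters: u = e^(σ√Δt) = e^(0.4·√0.5) = 1.3269, d = 1/u = 0.7536
Per-period rate: rΔt = 0.12·0.5 = 0.06, so R = e^0.06 = 1.0618
Risk-neutral probability p = (e^0.06 − 0.7536)/(1.3269 − 0.7536) = 0.3082/0.5733 = 0.5376
Terminal stock prices: S_uu = 79.23, S_ud = 45, S_dd = 25.56
Terminal payoffs (S − K): max(29.23, 0) = 29.23, max(-5, 0) = 0, max(-24.44, 0) = 0
Node u (S = 59.71): V_u = e^(−0.06)·[0.5376·29.2294 + 0.4624·0.0000] = 14.7994
Node d (S = 33.91): V_d = e^(−0.06)·[0.5376·0.0000 + 0.4624·0.0000] = 0.0000
Node 0 (S = 45): V_0 = e^(−0.06)·[0.5376·14.7994 + 0.4624·0.0000] = 7.4932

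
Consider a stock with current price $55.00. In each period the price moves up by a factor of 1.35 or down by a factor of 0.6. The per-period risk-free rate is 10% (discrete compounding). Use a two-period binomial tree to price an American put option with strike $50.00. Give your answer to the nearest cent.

$6.15

Risk-neutral probability p = (1 + 0.1 − 0.6)/(1.35 − 0.6) = 0.5000/0.7500 = 0.6667
Terminal stock prices: S_uu = 100.2, S_ud = 44.55, S_dd = 19.8
Terminal payoffs (K − S): max(-50.24, 0) = 0, max(5.45, 0) = 5.45, max(30.2, 0) = 30.2
Node u (S = 74.25): continuation = 1/1.1·[0.6667·0.0000 + 0.3333·5.4500] = 1.6515; exercise value = 0.0000 ≤ continuation, so V_u = 1.6515
Node d (S = 33): continuation = 1/1.1·[0.6667·5.4500 + 0.3333·30.2000] = 12.4545; exercise value = 17.0000 > continuation, so V_d = 17.0000 (exercise)
Node 0 (S = 55): continuation = 1/1.1·[0.6667·1.6515 + 0.3333·17.0000] = 6.1524; exercise value = 0.0000 ≤ continuation, so V_0 = 6.1524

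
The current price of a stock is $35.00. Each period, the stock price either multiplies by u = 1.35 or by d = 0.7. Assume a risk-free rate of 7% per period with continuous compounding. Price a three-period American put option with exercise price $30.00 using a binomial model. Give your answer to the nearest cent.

$3.20

Risk-neutral probability p = (e^0.07 − 0.7)/(1.35 − 0.7) = 0.3725/0.6500 = 0.5731
Terminal stock prices: S_uuu = 86.11, S_uud = 44.65, S_udd = 23.15, S_ddd = 12
Terminal payoffs (K − S): max(-56.11, 0) = 0, max(-14.65, 0) = 0, max(6.848, 0) = 6.848, max(18, 0) = 18
Node uu (S = 63.79): continuation = e^(−0.07)·[0.5731·0.0000 + 0.4269·0.0000] = 0.0000; exercise value = 0.0000 ≤ continuation, so V_uu = 0.0000
Node ud (S = 33.07): continuation = e^(−0.07)·[0.5731·0.0000 + 0.4269·6.8475] = 2.7256; exercise value = 0.0000 ≤ continuation, so V_ud = 2.7256
Node dd (S = 17.15): continuation = e^(−0.07)·[0.5731·6.8475 + 0.4269·17.9950] = 10.8218; exercise value = 12.8500 > continuation, so V_dd = 12.8500 (exercise)
Node u (S = 47.25): continuation = e^(−0.07)·[0.5731·0.0000 + 0.4269·2.7256] = 1.0849; exercise value = 0.0000 ≤ continuation, so V_u = 1.0849
Node d (S = 24.5): continuation = e^(−0.07)·[0.5731·2.7256 + 0.4269·12.8500] = 6.5714; exercise value = 5.5000 ≤ continuation, so V_d = 6.5714
Node 0 (S = 35): continuation = e^(−0.07)·[0.5731·1.0849 + 0.4269·6.5714] = 3.1955; exercise value = 0.0000 ≤ continuation, so V_0 = 3.1955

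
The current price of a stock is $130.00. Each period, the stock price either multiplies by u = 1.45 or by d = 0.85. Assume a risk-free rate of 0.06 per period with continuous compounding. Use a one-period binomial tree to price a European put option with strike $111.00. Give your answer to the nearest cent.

$0.30

Risk-neutral probability p = (e^0.06 − 0.85)/(1.45 − 0.85) = 0.2118/0.6000 = 0.3531
Terminal stock prices: S_u = 188.5, S_d = 110.5
Terminal payoffs (K − S): max(-77.5, 0) = 0, max(0.5, 0) = 0.5
Node 0 (S = 130): V_0 = e^(−0.06)·[0.3531·0.0000 + 0.6469·0.5000] = 0.3046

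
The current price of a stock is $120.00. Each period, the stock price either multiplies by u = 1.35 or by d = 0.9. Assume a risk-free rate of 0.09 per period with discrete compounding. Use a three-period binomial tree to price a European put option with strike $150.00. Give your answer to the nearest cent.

$15.44

Risk-neutral probability p = (1 + 0.09 − 0.9)/(1.35 − 0.9) = 0.1900/0.4500 = 0.4222
Terminal stock prices: S_uuu = 295.2, S_uud = 196.8, S_udd = 131.2, S_ddd = 87.48
Terminal payoffs (K − S): max(-145.2, 0) = 0, max(-46.83, 0) = 0, max(18.78, 0) = 18.78, max(62.52, 0) = 62.52
Node uu (S = 218.7): V_uu = 1/1.09·[0.4222·0.0000 + 0.5778·0.0000] = 0.0000
Node ud (S = 145.8): V_ud = 1/1.09·[0.4222·0.0000 + 0.5778·18.7800] = 9.9547
Node dd (S = 97.2): V_dd = 1/1.09·[0.4222·18.7800 + 0.5778·62.5200] = 40.4147
Node u (S = 162): V_u = 1/1.09·[0.4222·0.0000 + 0.5778·9.9547] = 5.2767
Node d (S = 108): V_d = 1/1.09·[0.4222·9.9547 + 0.5778·40.4147] = 25.2787
Node 0 (S = 120): V_0 = 1/1.09·[0.4222·5.2767 + 0.5778·25.2787] = 15.4435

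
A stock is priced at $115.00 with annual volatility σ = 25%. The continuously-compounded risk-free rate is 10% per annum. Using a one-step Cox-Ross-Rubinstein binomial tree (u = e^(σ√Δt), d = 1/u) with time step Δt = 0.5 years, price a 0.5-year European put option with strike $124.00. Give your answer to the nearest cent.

CRR parameters: u = e^(σ√Δt) = e^(0.25·√0.5) = 1.1934, d = 1/u = 0.8380
Per-period rate: rΔt = 0.1·0.5 = 0.05, so R = e^0.05 = 1.0513
Risk-neutral probability p = (e^0.05 − 0.8380)/(1.1934 − 0.8380) = 0.2133/0.3554 = 0.6002
Terminal stock prices: S_u = 137.2, S_d = 96.37
Terminal payoffs (K − S): max(-13.24, 0) = 0, max(27.63, 0) = 27.63
Node 0 (S = 115): V_0 = e^(−0.05)·[0.6002·0.0000 + 0.3998·27.6338] = 10.5096

$10.51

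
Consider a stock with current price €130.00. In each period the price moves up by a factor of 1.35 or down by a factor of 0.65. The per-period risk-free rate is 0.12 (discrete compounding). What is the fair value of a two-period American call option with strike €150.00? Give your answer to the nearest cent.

€31.24

Risk-neutral probability p = (1 + 0.12 − 0.65)/(1.35 − 0.65) = 0.4700/0.7000 = 0.6714
Terminal stock prices: S_uu = 236.9, S_ud = 114.1, S_dd = 54.93
Terminal payoffs (S − K): max(86.93, 0) = 86.93, max(-35.92, 0) = 0, max(-95.07, 0) = 0
Node u (S = 175.5): continuation = 1/1.12·[0.6714·86.9250 + 0.3286·0.0000] = 52.1107; exercise value = 25.5000 ≤ continuation, so V_u = 52.1107
Node d (S = 84.5): continuation = 1/1.12·[0.6714·0.0000 + 0.3286·0.0000] = 0.0000; exercise value = 0.0000 ≤ continuation, so V_d = 0.0000
Node 0 (S = 130): continuation = 1/1.12·[0.6714·52.1107 + 0.3286·0.0000] = 31.2398; exercise value = 0.0000 ≤ continuation, so V_0 = 31.2398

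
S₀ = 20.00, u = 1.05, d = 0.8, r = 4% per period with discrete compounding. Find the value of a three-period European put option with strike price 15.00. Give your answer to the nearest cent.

0.01

Risk-neutral probability p = (1 + 0.04 − 0.8)/(1.05 − 0.8) = 0.2400/0.2500 = 0.9600
Terminal stock prices: S_uuu = 23.15, S_uud = 17.64, S_udd = 13.44, S_ddd = 10.24
Terminal payoffs (K − S): max(-8.153, 0) = 0, max(-2.64, 0) = 0, max(1.56, 0) = 1.56, max(4.76, 0) = 4.76
Node uu (S = 22.05): V_uu = 1/1.04·[0.9600·0.0000 + 0.0400·0.0000] = 0.0000
Node ud (S = 16.8): V_ud = 1/1.04·[0.9600·0.0000 + 0.0400·1.5600] = 0.0600
Node dd (S = 12.8): V_dd = 1/1.04·[0.9600·1.5600 + 0.0400·4.7600] = 1.6231
Node u (S = 21): V_u = 1/1.04·[0.9600·0.0000 + 0.0400·0.0600] = 0.0023
Node d (S = 16): V_d = 1/1.04·[0.9600·0.0600 + 0.0400·1.6231] = 0.1178
Node 0 (S = 20): V_0 = 1/1.04·[0.9600·0.0023 + 0.0400·0.1178] = 0.0067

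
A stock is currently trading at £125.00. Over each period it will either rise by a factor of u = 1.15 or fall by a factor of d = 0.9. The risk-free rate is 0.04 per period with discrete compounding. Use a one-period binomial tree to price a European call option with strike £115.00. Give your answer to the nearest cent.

£15.48

Risk-neutral probability p = (1 + 0.04 − 0.9)/(1.15 − 0.9) = 0.1400/0.2500 = 0.5600
Terminal stock prices: S_u = 143.8, S_d = 112.5
Terminal payoffs (S − K): max(28.75, 0) = 28.75, max(-2.5, 0) = 0
Node 0 (S = 125): V_0 = 1/1.04·[0.5600·28.7500 + 0.4400·0.0000] = 15.4808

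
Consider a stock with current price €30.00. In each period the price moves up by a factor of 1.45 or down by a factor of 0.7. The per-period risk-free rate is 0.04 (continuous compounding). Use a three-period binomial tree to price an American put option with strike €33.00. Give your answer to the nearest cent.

€7.83

Risk-neutral probability p = (e^0.04 − 0.7)/(1.45 − 0.7) = 0.3408/0.7500 = 0.4544
Terminal stock prices: S_uuu = 91.46, S_uud = 44.15, S_udd = 21.31, S_ddd = 10.29
Terminal payoffs (K − S): max(-58.46, 0) = 0, max(-11.15, 0) = 0, max(11.69, 0) = 11.69, max(22.71, 0) = 22.71
Node uu (S = 63.08): continuation = e^(−0.04)·[0.4544·0.0000 + 0.5456·0.0000] = 0.0000; exercise value = 0.0000 ≤ continuation, so V_uu = 0.0000
Node ud (S = 30.45): continuation = e^(−0.04)·[0.4544·0.0000 + 0.5456·11.6850] = 6.1252; exercise value = 2.5500 ≤ continuation, so V_ud = 6.1252
Node dd (S = 14.7): continuation = e^(−0.04)·[0.4544·11.6850 + 0.5456·22.7100] = 17.0061; exercise value = 18.3000 > continuation, so V_dd = 18.3000 (exercise)
Node u (S = 43.5): continuation = e^(−0.04)·[0.4544·0.0000 + 0.5456·6.1252] = 3.2108; exercise value = 0.0000 ≤ continuation, so V_u = 3.2108
Node d (S = 21): continuation = e^(−0.04)·[0.4544·6.1252 + 0.5456·18.3000] = 12.2670; exercise value = 12.0000 ≤ continuation, so V_d = 12.2670
Node 0 (S = 30): continuation = e^(−0.04)·[0.4544·3.2108 + 0.5456·12.2670] = 7.8321; exercise value = 3.0000 ≤ continuation, so V_0 = 7.8321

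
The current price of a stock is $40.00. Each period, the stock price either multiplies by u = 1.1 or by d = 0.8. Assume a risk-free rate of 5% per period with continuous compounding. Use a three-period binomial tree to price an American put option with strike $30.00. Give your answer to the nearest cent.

Risk-neutral probability p = (e^0.05 − 0.8)/(1.1 − 0.8) = 0.2513/0.3000 = 0.8376
Terminal stock prices: S_uuu = 53.24, S_uud = 38.72, S_udd = 28.16, S_ddd = 20.48
Terminal payoffs (K − S): max(-23.24, 0) = 0, max(-8.72, 0) = 0, max(1.84, 0) = 1.84, max(9.52, 0) = 9.52
Node uu (S = 48.4): continuation = e^(−0.05)·[0.8376·0.0000 + 0.1624·0.0000] = 0.0000; exercise value = 0.0000 ≤ continuation, so V_uu = 0.0000
Node ud (S = 35.2): continuation = e^(−0.05)·[0.8376·0.0000 + 0.1624·1.8400] = 0.2843; exercise value = 0.0000 ≤ continuation, so V_ud = 0.2843
Node dd (S = 25.6): continuation = e^(−0.05)·[0.8376·1.8400 + 0.1624·9.5200] = 2.9369; exercise value = 4.4000 > continuation, so V_dd = 4.4000 (exercise)
Node u (S = 44): continuation = e^(−0.05)·[0.8376·0.0000 + 0.1624·0.2843] = 0.0439; exercise value = 0.0000 ≤ continuation, so V_u = 0.0439
Node d (S = 32): continuation = e^(−0.05)·[0.8376·0.2843 + 0.1624·4.4000] = 0.9063; exercise value = 0.0000 ≤ continuation, so V_d = 0.9063
Node 0 (S = 40): continuation = e^(−0.05)·[0.8376·0.0439 + 0.1624·0.9063] = 0.1750; exercise value = 0.0000 ≤ continuation, so V_0 = 0.1750

$0.18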